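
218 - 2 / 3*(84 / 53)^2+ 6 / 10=3046717 / 14045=216.93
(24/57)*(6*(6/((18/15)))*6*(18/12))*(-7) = -15120/19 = -795.79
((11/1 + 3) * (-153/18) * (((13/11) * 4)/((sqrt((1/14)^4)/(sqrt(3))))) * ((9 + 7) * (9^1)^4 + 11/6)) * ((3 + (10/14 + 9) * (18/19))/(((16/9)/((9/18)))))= -33210620018667 * sqrt(3)/836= -68806795721.53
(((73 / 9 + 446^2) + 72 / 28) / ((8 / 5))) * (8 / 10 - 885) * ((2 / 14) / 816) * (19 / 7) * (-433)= 455822335211027 / 20151936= 22619282.59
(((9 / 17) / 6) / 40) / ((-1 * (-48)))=1 / 21760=0.00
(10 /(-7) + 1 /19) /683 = -183 /90839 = -0.00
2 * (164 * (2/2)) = 328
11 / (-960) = -11 / 960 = -0.01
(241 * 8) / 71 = 1928 / 71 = 27.15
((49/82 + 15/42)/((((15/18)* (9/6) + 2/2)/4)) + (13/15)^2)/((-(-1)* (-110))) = -1597/71750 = -0.02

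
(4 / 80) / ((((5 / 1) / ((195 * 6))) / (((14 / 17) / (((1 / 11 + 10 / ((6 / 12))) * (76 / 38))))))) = 693 / 2890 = 0.24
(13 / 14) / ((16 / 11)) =143 / 224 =0.64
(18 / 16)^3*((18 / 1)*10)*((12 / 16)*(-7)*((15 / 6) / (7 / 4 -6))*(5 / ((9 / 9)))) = 17222625 / 4352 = 3957.40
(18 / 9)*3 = 6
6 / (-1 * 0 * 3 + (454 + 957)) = 6 / 1411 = 0.00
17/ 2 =8.50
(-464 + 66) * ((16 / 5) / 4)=-1592 / 5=-318.40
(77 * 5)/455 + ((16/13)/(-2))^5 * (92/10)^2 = -61482813/9282325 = -6.62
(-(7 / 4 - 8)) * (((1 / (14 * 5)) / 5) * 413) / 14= 0.53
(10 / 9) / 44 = 5 / 198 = 0.03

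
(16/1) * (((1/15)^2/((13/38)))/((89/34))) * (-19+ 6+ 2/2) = -0.95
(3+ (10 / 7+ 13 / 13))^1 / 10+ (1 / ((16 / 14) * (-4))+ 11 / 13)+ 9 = 148079 / 14560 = 10.17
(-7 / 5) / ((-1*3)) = 7 / 15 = 0.47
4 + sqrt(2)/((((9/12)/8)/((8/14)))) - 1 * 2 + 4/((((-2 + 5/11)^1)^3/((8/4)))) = -822/4913 + 128 * sqrt(2)/21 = 8.45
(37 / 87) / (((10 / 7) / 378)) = 16317 / 145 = 112.53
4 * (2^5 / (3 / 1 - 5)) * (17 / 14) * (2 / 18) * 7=-60.44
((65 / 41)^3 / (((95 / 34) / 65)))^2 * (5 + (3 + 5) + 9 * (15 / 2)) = 1186097959919031250 / 1714787631001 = 691687.96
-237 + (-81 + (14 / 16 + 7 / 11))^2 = 47094697 / 7744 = 6081.44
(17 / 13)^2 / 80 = 289 / 13520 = 0.02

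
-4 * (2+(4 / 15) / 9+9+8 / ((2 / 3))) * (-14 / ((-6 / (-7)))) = 1504.60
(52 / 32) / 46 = 13 / 368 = 0.04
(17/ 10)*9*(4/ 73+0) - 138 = -50064/ 365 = -137.16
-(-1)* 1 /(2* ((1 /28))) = 14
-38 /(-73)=38 /73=0.52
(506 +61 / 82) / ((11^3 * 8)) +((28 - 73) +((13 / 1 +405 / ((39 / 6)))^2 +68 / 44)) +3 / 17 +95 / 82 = 14120900485649 / 2508519728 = 5629.18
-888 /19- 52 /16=-3799 /76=-49.99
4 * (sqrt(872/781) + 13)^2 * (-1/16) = -49.40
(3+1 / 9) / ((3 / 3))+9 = 109 / 9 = 12.11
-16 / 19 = -0.84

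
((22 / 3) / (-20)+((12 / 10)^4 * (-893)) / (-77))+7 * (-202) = -401454407 / 288750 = -1390.32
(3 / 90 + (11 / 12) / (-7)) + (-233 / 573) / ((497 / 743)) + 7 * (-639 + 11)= -25041963901 / 5695620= -4396.71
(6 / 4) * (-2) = -3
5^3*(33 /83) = 4125 /83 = 49.70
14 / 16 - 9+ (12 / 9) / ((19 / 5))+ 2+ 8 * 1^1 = 1015 / 456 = 2.23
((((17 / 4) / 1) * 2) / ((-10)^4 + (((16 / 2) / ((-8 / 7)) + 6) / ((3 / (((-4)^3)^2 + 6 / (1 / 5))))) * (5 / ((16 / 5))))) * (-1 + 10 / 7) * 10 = 1224 / 263795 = 0.00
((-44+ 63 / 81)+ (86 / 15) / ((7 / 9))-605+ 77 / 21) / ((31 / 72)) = -1605704 / 1085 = -1479.91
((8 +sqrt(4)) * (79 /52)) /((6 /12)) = 395 /13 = 30.38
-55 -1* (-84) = 29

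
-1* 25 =-25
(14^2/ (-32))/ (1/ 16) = -98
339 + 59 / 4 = 1415 / 4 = 353.75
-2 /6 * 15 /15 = -1 /3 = -0.33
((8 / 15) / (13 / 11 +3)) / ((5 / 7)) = 308 / 1725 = 0.18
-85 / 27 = -3.15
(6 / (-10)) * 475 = -285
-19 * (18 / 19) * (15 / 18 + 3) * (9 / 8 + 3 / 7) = -6003 / 56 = -107.20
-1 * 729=-729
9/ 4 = 2.25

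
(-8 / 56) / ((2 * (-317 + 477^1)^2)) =-1 / 358400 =-0.00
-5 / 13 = -0.38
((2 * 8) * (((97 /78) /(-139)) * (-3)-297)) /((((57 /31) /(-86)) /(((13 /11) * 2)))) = 525294.84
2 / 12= 1 / 6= 0.17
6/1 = 6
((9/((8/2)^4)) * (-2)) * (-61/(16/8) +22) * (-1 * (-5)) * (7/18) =595/512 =1.16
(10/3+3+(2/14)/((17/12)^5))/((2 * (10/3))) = 189587477/198779980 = 0.95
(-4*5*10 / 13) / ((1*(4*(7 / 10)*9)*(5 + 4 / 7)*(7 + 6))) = -500 / 59319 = -0.01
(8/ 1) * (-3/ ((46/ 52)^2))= -16224/ 529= -30.67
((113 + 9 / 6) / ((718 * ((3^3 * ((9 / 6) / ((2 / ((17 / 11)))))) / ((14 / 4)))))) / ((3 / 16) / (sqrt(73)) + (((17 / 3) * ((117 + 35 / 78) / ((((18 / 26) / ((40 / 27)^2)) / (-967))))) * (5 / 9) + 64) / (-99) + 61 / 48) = 8058908687418678380751999 / 5173924809923540138852521368104 -1807769046087318699 * sqrt(73) / 5173924809923540138852521368104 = 0.00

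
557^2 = 310249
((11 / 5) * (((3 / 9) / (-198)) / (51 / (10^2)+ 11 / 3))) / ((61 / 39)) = -130 / 229299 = -0.00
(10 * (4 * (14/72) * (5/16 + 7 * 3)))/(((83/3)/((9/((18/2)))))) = 5.99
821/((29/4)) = 3284/29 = 113.24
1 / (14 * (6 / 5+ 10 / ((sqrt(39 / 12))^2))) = 65 / 3892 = 0.02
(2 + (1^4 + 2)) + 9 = 14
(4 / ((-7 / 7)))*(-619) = 2476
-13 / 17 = -0.76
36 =36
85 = 85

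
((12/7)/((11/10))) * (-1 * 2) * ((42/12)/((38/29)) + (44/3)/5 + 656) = -430988/209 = -2062.14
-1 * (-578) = 578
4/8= 1/2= 0.50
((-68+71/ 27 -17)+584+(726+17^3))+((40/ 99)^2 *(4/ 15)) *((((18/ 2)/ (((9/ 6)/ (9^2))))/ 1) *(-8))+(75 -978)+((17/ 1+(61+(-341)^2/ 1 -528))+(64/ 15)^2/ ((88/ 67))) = 9875588357/ 81675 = 120913.23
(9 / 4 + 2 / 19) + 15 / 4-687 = -12937 / 19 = -680.89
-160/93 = -1.72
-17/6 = -2.83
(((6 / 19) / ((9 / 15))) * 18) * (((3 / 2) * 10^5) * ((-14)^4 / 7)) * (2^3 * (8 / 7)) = 1354752000000 / 19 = 71302736842.11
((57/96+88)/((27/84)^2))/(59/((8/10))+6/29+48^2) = 99470/275843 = 0.36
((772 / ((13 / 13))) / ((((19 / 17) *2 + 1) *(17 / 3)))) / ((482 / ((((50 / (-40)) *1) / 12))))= -193 / 21208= -0.01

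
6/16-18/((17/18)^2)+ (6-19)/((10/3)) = -274029/11560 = -23.70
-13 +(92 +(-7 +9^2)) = 153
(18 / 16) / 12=3 / 32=0.09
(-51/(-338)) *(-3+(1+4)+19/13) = 2295/4394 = 0.52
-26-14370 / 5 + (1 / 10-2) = -29019 / 10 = -2901.90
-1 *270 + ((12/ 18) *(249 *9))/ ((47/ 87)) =117288/ 47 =2495.49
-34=-34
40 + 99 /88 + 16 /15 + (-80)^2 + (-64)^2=1264583 /120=10538.19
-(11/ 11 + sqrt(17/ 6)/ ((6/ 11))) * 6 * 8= -44 * sqrt(102)/ 3 -48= -196.13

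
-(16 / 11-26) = 270 / 11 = 24.55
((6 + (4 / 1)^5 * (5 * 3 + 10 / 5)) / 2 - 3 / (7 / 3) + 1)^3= 226389874898123 / 343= 660028789790.45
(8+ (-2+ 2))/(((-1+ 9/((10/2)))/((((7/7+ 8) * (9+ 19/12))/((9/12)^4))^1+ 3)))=82090/27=3040.37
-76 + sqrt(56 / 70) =-76 + 2*sqrt(5) / 5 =-75.11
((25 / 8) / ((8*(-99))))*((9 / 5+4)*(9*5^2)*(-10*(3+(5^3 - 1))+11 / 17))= 78223875 / 11968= 6536.09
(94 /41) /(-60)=-47 /1230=-0.04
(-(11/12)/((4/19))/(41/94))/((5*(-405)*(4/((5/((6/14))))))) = 68761/4782240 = 0.01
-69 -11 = -80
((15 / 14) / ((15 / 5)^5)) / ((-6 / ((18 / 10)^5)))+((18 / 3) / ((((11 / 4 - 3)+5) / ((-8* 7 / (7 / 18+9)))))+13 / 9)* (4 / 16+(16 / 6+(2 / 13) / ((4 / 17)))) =-214563661349 / 9861783750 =-21.76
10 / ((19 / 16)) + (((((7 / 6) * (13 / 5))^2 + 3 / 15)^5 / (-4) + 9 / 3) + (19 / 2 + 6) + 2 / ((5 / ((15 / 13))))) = -10694418418108869020347 / 583404120000000000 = -18331.06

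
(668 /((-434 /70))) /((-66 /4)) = 6680 /1023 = 6.53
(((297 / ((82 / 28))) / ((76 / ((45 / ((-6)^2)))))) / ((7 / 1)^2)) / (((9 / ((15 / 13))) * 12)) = 825 / 2268448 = 0.00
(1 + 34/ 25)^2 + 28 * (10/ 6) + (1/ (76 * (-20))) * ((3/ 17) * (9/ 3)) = 506166049/ 9690000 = 52.24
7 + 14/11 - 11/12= 971/132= 7.36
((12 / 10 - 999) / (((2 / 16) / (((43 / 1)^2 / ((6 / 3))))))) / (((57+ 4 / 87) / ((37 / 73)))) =-118776735036 / 1811495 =-65568.35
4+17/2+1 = 27/2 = 13.50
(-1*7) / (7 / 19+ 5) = -133 / 102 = -1.30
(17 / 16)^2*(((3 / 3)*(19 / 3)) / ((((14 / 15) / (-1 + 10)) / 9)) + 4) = 2240039 / 3584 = 625.01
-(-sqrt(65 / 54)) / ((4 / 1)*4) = sqrt(390) / 288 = 0.07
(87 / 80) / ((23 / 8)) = 87 / 230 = 0.38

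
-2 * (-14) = 28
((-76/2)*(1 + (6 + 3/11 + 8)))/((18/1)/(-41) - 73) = 261744/33121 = 7.90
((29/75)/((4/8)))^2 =3364/5625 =0.60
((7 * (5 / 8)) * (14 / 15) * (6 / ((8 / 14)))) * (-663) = -227409 / 8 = -28426.12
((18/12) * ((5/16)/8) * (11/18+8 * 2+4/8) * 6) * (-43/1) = -16555/64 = -258.67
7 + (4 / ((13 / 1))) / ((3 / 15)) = 111 / 13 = 8.54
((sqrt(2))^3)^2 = 8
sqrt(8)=2 * sqrt(2)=2.83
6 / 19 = 0.32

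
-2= -2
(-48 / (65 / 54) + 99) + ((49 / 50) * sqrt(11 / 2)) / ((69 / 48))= 196 * sqrt(22) / 575 + 3843 / 65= 60.72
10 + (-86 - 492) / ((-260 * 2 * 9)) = 23689 / 2340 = 10.12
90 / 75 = 6 / 5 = 1.20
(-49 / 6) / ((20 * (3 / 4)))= -49 / 90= -0.54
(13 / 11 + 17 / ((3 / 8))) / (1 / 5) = 7675 / 33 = 232.58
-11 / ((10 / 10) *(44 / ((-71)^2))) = -5041 / 4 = -1260.25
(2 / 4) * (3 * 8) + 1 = 13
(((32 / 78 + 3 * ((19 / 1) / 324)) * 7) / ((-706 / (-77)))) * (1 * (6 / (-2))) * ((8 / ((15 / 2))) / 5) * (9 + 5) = -12420716 / 3097575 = -4.01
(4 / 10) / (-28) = -1 / 70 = -0.01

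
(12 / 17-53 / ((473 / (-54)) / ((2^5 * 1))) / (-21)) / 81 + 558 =847860194 / 1519749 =557.89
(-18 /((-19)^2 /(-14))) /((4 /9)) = 567 /361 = 1.57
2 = 2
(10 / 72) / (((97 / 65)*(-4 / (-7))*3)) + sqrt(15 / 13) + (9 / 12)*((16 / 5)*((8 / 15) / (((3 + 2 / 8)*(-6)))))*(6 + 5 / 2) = -6859217 / 13618800 + sqrt(195) / 13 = 0.57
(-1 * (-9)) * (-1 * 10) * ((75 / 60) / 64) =-225 / 128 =-1.76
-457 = -457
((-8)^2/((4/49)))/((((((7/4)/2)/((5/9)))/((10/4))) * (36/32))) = 89600/81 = 1106.17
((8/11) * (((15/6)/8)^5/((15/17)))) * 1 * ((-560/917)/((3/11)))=-53125/9658368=-0.01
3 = 3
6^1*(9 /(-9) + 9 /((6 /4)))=30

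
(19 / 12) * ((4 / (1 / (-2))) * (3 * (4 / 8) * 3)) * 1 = -57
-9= -9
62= 62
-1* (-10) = 10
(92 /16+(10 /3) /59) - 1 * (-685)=489091 /708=690.81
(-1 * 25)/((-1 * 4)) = 25/4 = 6.25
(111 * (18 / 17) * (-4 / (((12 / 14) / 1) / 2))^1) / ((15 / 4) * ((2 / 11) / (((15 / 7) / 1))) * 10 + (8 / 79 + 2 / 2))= -8102556 / 31637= -256.11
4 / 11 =0.36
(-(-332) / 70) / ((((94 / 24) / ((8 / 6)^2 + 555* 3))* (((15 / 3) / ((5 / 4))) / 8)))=2845904 / 705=4036.74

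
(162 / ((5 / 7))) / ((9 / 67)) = 8442 / 5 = 1688.40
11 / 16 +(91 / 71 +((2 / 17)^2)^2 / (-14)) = 1307846251 / 664158992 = 1.97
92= 92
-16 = -16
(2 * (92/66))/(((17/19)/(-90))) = -52440/187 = -280.43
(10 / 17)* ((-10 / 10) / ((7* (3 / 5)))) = -50 / 357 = -0.14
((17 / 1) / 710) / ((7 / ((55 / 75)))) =187 / 74550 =0.00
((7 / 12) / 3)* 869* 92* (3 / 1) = 46636.33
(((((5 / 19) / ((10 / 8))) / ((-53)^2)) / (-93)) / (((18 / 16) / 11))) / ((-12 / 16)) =1408 / 134014581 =0.00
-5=-5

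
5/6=0.83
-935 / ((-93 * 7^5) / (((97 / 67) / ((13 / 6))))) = 181390 / 453805807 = 0.00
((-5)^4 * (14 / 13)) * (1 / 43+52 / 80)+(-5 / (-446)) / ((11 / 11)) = 56490085 / 124657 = 453.16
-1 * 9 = -9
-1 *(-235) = 235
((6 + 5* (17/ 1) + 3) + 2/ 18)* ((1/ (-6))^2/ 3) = 0.87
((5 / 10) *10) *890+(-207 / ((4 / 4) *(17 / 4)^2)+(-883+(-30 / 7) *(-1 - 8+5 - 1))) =7236207 / 2023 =3576.97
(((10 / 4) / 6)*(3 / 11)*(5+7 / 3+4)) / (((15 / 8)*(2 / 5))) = 170 / 99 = 1.72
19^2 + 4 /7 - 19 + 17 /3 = 7313 /21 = 348.24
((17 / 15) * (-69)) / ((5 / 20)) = -1564 / 5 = -312.80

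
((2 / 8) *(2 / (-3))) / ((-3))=1 / 18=0.06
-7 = -7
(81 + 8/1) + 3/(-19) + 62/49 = 83890/931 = 90.11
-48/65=-0.74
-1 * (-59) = 59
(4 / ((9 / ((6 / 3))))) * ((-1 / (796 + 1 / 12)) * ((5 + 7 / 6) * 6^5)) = -511488 / 9553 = -53.54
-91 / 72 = -1.26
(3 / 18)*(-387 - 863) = -208.33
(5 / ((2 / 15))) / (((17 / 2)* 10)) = 15 / 34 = 0.44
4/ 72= 1/ 18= 0.06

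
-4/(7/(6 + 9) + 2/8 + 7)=-0.52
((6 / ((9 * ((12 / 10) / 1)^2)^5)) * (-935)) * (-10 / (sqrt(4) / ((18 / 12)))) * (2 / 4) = 0.06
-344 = -344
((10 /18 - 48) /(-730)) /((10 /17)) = 7259 /65700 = 0.11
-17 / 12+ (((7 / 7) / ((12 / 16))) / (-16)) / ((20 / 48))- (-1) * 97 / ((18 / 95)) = 91859 / 180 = 510.33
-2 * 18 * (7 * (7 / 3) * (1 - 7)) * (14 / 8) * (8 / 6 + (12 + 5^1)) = 113190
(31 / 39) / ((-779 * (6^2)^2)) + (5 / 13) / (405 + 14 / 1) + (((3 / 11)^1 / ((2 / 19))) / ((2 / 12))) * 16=248.73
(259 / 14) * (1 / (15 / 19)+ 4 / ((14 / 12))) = 86.86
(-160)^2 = 25600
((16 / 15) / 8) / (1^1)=2 / 15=0.13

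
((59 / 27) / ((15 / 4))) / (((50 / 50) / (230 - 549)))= -185.89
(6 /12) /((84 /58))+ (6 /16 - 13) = -2063 /168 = -12.28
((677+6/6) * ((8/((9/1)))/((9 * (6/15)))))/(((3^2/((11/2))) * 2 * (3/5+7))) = 31075/4617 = 6.73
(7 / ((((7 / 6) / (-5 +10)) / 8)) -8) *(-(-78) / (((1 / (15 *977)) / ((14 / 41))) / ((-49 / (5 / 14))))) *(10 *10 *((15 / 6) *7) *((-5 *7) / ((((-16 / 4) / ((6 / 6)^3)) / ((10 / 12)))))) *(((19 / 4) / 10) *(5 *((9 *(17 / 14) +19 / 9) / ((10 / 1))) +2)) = -157830806864924375 / 246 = -641588645792375.51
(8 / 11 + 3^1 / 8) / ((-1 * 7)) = -97 / 616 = -0.16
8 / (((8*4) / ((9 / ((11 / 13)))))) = 117 / 44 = 2.66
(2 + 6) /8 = 1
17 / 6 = 2.83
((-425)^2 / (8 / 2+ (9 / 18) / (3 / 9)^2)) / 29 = 21250 / 29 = 732.76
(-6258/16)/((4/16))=-3129/2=-1564.50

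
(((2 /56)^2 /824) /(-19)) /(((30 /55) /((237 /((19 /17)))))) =-14773 /466423552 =-0.00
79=79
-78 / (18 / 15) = -65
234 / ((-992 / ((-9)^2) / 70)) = -331695 / 248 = -1337.48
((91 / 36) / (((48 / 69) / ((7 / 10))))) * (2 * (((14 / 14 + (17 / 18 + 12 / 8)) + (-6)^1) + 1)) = -7.91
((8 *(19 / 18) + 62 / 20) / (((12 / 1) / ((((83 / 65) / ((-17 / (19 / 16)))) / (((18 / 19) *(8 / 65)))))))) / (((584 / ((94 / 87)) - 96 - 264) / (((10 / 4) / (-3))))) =0.00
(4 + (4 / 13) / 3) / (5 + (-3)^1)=80 / 39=2.05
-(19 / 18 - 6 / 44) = -91 / 99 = -0.92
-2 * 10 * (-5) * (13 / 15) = 260 / 3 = 86.67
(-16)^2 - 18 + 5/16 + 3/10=19089/80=238.61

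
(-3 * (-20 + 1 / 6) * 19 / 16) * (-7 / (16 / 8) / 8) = -15827 / 512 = -30.91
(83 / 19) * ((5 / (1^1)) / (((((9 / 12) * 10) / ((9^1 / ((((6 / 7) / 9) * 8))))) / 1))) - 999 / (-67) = 502191 / 10184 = 49.31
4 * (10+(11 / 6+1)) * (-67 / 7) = -1474 / 3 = -491.33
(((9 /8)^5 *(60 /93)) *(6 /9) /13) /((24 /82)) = 0.20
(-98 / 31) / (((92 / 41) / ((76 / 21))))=-10906 / 2139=-5.10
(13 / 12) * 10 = 65 / 6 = 10.83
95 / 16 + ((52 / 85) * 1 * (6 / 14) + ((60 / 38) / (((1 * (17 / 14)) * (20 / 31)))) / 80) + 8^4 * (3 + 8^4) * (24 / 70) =52060950301 / 9044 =5756407.60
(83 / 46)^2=6889 / 2116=3.26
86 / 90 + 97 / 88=8149 / 3960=2.06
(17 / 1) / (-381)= -17 / 381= -0.04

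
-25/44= -0.57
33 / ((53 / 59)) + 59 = 5074 / 53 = 95.74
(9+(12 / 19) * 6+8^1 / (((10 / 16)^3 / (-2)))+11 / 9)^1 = -51.52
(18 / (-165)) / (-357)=2 / 6545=0.00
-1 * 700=-700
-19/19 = -1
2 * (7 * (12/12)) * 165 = 2310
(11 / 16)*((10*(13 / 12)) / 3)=715 / 288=2.48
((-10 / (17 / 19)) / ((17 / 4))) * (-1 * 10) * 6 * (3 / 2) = 68400 / 289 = 236.68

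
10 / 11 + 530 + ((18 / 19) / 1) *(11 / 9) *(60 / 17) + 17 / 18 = 34275521 / 63954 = 535.94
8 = 8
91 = 91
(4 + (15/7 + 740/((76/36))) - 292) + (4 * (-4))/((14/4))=7993/133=60.10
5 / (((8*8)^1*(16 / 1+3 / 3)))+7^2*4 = 213253 / 1088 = 196.00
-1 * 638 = -638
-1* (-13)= 13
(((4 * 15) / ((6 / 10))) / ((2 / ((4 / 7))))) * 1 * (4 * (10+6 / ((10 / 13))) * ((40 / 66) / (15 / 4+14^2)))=6.17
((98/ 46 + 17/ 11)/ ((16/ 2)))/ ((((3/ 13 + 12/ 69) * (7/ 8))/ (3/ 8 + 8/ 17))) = 695175/ 633556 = 1.10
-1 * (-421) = 421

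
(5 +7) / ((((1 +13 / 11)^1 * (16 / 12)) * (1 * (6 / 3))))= 33 / 16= 2.06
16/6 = 8/3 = 2.67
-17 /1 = -17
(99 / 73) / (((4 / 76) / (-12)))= -22572 / 73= -309.21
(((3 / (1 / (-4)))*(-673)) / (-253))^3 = -526731062976 / 16194277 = -32525.75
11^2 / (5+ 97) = 121 / 102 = 1.19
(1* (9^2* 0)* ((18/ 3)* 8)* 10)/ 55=0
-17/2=-8.50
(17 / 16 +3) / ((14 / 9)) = 585 / 224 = 2.61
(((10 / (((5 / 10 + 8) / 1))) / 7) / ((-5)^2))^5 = 1024 / 74573551871875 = 0.00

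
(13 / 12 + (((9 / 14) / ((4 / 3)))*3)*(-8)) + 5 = -461 / 84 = -5.49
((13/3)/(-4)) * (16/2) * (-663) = 5746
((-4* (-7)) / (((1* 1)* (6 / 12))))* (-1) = -56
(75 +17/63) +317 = 24713/63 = 392.27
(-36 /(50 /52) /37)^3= -820025856 /791453125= -1.04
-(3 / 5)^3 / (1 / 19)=-513 / 125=-4.10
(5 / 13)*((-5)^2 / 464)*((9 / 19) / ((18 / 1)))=0.00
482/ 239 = 2.02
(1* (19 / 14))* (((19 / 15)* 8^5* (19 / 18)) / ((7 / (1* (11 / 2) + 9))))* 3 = 814739456 / 2205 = 369496.35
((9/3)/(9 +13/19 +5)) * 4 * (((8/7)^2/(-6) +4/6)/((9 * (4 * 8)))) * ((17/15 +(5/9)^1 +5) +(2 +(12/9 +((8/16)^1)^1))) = 197923/14764680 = 0.01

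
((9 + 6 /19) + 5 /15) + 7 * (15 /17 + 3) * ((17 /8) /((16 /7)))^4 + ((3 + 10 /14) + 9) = 2284860726041 /53552873472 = 42.67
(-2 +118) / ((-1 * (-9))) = 116 / 9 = 12.89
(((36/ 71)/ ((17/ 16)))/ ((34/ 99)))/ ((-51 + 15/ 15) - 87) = -28512/ 2811103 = -0.01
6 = 6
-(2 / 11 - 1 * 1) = 9 / 11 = 0.82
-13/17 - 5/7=-176/119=-1.48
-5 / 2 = -2.50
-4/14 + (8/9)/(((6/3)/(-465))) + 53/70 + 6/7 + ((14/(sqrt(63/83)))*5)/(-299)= -43121/210 - 10*sqrt(581)/897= -205.61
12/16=3/4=0.75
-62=-62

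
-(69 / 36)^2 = -3.67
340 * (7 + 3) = 3400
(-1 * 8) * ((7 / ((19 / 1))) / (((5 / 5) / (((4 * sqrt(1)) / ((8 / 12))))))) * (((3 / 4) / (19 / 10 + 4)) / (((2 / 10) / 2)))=-25200 / 1121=-22.48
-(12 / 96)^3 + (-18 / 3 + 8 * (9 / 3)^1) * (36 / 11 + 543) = 55378933 / 5632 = 9832.91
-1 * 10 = -10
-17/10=-1.70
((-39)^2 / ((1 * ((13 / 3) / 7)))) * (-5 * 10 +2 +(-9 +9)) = -117936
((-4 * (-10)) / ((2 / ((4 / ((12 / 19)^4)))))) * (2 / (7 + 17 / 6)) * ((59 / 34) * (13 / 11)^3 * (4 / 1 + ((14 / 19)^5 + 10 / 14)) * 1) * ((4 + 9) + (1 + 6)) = 4694771222375 / 162507114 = 28889.64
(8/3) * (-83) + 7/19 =-220.96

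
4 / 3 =1.33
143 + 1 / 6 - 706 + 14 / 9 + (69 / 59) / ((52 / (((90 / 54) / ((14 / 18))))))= -108476699 / 193284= -561.23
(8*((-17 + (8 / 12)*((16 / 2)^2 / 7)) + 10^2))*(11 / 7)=164648 / 147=1120.05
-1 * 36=-36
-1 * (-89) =89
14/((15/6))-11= -27/5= -5.40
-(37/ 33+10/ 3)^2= -2401/ 121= -19.84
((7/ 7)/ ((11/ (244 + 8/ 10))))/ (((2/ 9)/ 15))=16524/ 11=1502.18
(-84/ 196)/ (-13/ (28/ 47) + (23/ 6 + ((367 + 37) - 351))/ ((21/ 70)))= -108/ 42241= -0.00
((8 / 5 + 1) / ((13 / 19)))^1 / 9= 0.42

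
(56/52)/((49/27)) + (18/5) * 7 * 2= 23202/455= 50.99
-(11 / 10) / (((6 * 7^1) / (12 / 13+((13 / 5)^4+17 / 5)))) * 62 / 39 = -69294269 / 33271875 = -2.08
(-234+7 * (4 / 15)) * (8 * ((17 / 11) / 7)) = -473552 / 1155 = -410.00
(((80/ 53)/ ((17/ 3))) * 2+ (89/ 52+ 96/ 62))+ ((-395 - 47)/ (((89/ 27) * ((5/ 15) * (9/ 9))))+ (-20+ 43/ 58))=-1565955218159/ 3748675372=-417.74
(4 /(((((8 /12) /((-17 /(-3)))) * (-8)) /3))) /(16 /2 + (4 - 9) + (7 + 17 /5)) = -255 /268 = -0.95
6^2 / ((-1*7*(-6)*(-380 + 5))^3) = -1 / 108527343750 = -0.00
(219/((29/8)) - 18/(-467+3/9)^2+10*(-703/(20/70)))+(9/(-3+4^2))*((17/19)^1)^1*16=-172227042000203/7019740000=-24534.68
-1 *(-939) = 939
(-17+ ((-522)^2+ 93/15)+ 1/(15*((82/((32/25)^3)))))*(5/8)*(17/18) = 22255525967389/138375000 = 160834.88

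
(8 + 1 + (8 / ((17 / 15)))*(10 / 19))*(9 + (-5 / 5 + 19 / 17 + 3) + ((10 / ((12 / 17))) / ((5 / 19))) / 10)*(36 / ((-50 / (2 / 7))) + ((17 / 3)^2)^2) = 357119101093921 / 1556698500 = 229408.01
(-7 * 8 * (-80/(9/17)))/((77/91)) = 10000.81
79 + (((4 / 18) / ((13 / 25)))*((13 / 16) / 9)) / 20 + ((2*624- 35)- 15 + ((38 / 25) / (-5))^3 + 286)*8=60500809439833 / 5062500000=11950.78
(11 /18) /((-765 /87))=-0.07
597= 597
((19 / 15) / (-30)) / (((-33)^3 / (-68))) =-646 / 8085825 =-0.00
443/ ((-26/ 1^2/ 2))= -443/ 13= -34.08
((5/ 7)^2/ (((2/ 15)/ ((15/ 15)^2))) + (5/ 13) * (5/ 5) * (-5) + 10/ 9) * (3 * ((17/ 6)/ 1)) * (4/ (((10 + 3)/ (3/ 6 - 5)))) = -587605/ 16562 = -35.48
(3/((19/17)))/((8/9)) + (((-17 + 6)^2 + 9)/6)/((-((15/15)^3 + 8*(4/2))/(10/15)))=50467/23256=2.17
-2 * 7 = -14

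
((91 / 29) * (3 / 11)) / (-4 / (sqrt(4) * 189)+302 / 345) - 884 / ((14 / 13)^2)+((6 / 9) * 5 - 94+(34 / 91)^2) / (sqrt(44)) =-223651016381 / 293800276 - 1124482 * sqrt(11) / 273273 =-774.88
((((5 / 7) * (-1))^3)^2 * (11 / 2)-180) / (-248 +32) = 42181765 / 50824368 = 0.83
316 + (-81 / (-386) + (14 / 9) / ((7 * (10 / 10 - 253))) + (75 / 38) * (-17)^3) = -9380.50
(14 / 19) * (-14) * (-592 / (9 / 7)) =812224 / 171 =4749.85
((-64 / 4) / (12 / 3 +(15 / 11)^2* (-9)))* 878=1699808 / 1541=1103.06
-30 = -30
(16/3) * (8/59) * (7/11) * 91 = 81536/1947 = 41.88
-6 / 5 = -1.20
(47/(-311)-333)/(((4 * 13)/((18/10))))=-7173/622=-11.53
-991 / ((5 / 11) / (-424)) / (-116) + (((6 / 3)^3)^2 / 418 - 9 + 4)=-241647639 / 30305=-7973.85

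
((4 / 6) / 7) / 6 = 1 / 63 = 0.02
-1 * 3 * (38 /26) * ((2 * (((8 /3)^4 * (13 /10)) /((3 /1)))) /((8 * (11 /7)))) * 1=-68096 /4455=-15.29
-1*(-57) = 57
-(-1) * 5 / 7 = 5 / 7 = 0.71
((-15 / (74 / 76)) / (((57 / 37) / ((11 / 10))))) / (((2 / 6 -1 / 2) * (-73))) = -66 / 73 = -0.90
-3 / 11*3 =-0.82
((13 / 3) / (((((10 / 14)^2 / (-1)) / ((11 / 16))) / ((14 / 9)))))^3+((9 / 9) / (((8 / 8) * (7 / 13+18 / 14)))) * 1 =-9787026293365867 / 13069512000000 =-748.84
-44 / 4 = -11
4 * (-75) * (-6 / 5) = 360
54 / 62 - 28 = -841 / 31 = -27.13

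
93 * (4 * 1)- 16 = 356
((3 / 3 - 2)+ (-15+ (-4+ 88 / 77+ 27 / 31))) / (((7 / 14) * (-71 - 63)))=3903 / 14539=0.27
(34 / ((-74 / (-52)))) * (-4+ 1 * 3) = -884 / 37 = -23.89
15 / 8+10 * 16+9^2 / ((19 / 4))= 27197 / 152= 178.93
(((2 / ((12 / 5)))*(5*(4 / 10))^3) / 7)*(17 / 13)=340 / 273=1.25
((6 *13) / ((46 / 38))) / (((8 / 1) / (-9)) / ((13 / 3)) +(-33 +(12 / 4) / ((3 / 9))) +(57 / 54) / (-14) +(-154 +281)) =255528 / 407353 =0.63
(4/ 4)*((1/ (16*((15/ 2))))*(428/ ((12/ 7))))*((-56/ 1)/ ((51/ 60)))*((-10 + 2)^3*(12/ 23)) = 42950656/ 1173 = 36616.08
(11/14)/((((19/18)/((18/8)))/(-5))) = -8.37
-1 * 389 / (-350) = 389 / 350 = 1.11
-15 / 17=-0.88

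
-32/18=-16/9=-1.78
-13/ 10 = -1.30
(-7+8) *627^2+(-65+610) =393674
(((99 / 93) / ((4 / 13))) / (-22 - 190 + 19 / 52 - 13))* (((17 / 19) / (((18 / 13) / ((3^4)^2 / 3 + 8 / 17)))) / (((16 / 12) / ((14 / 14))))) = -898698229 / 55040872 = -16.33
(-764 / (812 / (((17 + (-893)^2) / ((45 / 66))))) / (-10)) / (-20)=-279246011 / 50750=-5502.38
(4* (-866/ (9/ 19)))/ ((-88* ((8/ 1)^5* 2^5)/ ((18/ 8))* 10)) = 8227/ 461373440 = 0.00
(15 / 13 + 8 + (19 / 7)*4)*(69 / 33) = 41883 / 1001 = 41.84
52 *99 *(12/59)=61776/59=1047.05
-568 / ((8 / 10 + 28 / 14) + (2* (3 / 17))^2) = -410380 / 2113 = -194.22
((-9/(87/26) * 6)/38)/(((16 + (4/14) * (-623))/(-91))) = -1183/4959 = -0.24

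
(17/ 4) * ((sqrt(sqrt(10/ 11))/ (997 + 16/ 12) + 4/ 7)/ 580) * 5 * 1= 0.02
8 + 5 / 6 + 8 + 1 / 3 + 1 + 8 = 157 / 6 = 26.17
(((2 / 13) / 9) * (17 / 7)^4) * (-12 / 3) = -2.38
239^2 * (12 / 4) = 171363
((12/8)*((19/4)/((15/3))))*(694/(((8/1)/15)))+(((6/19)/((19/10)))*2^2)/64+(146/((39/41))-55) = 879781535/450528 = 1952.78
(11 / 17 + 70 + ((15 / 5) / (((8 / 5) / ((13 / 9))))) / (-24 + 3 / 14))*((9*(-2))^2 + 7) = 1585973591 / 67932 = 23346.49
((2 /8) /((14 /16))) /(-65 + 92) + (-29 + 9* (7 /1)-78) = -8314 /189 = -43.99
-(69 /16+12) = -261 /16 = -16.31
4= 4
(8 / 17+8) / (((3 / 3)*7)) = 144 / 119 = 1.21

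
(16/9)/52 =4/117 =0.03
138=138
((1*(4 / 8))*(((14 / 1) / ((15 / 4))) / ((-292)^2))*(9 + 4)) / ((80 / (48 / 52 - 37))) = -3283 / 25579200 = -0.00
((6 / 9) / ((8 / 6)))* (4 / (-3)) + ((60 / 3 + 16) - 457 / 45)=1133 / 45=25.18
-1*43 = -43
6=6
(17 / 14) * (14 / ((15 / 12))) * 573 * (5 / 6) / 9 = 6494 / 9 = 721.56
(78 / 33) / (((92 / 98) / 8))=5096 / 253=20.14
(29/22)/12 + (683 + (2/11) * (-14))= 179669/264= 680.56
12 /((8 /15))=22.50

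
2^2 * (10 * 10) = 400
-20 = -20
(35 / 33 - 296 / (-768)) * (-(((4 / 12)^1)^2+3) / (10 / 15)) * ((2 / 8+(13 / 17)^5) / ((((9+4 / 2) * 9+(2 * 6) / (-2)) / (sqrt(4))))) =-1150068703 / 15493479584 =-0.07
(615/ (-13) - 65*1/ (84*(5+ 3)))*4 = -414125/ 2184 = -189.62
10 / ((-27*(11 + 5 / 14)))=-140 / 4293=-0.03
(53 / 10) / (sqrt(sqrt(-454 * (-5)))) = 53 * 2270^(3 / 4) / 22700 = 0.77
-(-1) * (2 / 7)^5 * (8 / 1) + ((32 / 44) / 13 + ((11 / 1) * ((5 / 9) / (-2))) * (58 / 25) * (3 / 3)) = -758987039 / 108153045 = -7.02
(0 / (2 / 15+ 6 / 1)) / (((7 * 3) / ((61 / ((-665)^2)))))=0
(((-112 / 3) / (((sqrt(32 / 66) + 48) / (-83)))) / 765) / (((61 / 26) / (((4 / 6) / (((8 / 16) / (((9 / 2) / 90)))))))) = 2658656 / 1108527075 - 60424*sqrt(33) / 9976743675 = 0.00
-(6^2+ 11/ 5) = -191/ 5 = -38.20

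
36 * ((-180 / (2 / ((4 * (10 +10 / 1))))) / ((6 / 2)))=-86400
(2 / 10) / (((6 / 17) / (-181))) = -3077 / 30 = -102.57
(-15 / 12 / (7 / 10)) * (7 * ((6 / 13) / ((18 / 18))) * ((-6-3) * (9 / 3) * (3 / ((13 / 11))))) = 66825 / 169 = 395.41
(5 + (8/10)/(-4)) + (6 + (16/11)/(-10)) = 586/55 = 10.65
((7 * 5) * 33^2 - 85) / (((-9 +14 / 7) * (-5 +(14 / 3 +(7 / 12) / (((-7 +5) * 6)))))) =1095264 / 77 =14224.21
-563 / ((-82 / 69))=38847 / 82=473.74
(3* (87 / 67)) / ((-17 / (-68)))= 1044 / 67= 15.58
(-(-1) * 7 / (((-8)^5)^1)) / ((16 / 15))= -105 / 524288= -0.00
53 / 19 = 2.79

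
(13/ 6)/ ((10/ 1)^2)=13/ 600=0.02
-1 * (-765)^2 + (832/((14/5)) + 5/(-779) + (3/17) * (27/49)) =-379563722061/648907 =-584927.77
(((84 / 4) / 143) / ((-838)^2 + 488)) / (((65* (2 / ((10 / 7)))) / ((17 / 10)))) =17 / 4354595960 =0.00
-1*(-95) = 95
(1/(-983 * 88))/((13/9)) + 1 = 1.00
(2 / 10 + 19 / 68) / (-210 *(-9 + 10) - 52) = -163 / 89080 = -0.00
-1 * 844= -844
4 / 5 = 0.80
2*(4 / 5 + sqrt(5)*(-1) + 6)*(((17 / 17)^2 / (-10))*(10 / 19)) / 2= -34 / 95 + sqrt(5) / 19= -0.24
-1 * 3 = -3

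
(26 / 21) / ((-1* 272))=-13 / 2856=-0.00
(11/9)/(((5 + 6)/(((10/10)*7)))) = 7/9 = 0.78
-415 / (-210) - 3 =-43 / 42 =-1.02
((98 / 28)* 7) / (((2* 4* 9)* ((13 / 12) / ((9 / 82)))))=147 / 4264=0.03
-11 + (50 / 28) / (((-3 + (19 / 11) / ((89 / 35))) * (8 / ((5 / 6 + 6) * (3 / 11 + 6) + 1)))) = -7745333 / 508928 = -15.22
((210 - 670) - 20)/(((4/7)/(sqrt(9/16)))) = -630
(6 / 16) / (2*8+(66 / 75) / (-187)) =425 / 18128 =0.02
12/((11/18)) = 216/11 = 19.64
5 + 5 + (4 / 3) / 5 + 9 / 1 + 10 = 439 / 15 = 29.27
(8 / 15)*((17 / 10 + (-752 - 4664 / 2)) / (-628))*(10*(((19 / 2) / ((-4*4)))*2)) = -585637 / 18840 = -31.08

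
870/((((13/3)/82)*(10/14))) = 299628/13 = 23048.31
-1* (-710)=710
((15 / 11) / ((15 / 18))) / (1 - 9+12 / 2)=-9 / 11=-0.82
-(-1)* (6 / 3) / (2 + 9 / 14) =28 / 37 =0.76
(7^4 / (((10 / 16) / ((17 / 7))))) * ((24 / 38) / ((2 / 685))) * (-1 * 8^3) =-19632463872 / 19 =-1033287572.21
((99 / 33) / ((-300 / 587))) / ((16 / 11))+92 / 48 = -10171 / 4800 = -2.12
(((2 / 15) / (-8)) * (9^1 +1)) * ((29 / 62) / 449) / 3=-29 / 501084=-0.00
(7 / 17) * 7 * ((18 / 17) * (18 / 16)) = 3.43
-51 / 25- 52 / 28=-682 / 175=-3.90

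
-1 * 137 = -137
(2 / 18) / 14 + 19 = 2395 / 126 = 19.01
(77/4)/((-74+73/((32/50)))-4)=308/577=0.53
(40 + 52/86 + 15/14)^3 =15792469779969/218167208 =72387.00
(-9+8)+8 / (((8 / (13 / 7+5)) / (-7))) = -49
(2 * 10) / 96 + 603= 14477 / 24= 603.21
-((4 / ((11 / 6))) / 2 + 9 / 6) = -57 / 22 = -2.59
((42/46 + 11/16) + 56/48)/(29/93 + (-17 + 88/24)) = -94705/445648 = -0.21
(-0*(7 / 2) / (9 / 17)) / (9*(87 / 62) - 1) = 0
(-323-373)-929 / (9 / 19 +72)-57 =-1054532 / 1377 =-765.82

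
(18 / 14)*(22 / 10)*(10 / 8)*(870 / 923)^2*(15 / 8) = 280999125 / 47708024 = 5.89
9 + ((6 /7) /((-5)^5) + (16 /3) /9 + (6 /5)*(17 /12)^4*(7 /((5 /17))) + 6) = 130.63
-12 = -12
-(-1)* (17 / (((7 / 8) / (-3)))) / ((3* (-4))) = 34 / 7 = 4.86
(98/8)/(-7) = -7/4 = -1.75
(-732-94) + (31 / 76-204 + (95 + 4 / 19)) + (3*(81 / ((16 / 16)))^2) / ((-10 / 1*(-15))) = -1526007 / 1900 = -803.16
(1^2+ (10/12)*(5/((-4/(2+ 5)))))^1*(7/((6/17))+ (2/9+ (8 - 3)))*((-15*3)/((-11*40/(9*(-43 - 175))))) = 2024457/64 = 31632.14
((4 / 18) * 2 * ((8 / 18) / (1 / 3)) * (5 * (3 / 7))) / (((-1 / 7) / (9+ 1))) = -800 / 9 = -88.89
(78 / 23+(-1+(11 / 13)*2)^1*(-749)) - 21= -160308 / 299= -536.15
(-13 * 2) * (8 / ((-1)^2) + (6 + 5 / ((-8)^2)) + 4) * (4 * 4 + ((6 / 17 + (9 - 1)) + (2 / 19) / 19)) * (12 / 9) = -281056126 / 18411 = -15265.66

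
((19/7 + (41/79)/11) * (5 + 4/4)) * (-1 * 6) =-604728/6083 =-99.41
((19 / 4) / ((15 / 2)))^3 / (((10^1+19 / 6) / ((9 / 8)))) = 6859 / 316000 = 0.02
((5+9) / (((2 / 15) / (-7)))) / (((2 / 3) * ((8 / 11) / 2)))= -24255 / 8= -3031.88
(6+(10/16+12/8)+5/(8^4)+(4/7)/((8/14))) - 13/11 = 357943/45056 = 7.94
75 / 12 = 25 / 4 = 6.25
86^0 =1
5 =5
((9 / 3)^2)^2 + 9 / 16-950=-13895 / 16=-868.44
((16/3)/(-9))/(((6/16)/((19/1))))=-2432/81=-30.02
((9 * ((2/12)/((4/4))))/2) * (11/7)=33/28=1.18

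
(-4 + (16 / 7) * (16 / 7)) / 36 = 0.03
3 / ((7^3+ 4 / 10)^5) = 9375 / 14922839767048357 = 0.00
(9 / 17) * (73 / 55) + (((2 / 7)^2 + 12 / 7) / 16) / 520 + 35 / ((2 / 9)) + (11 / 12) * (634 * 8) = 4807.54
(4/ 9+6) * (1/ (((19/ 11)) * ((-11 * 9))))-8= -12370/ 1539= -8.04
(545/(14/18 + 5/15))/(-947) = -981/1894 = -0.52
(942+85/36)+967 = 68809/36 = 1911.36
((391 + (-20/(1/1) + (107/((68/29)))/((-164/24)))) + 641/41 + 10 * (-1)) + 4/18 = 4644259/12546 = 370.18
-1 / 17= -0.06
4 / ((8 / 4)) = 2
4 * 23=92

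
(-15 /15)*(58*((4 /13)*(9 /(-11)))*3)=6264 /143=43.80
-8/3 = -2.67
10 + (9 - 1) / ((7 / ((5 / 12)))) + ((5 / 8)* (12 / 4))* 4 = 755 / 42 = 17.98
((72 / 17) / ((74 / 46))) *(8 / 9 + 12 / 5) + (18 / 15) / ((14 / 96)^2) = 271072 / 4165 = 65.08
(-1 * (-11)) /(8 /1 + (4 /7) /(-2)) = 77 /54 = 1.43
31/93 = 1/3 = 0.33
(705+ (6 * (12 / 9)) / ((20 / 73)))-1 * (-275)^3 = 103988046 / 5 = 20797609.20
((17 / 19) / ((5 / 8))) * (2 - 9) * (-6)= 5712 / 95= 60.13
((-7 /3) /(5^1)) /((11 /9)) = -21 /55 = -0.38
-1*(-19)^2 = -361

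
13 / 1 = 13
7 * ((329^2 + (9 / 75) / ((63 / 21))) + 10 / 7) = 18942432 / 25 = 757697.28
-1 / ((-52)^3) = 1 / 140608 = 0.00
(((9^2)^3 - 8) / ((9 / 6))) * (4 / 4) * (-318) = -112663796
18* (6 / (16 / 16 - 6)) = -108 / 5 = -21.60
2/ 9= 0.22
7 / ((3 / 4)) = 28 / 3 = 9.33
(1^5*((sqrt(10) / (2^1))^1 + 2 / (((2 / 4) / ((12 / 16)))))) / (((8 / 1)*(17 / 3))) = 3*sqrt(10) / 272 + 9 / 136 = 0.10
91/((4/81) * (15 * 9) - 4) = 273/8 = 34.12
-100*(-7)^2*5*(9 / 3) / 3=-24500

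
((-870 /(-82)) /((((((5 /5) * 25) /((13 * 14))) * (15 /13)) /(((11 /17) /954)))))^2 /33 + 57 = 11813509040004614 /207254317426875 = 57.00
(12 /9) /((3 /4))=16 /9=1.78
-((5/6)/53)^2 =-25/101124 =-0.00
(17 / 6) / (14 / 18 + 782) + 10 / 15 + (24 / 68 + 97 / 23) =86614693 / 16527570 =5.24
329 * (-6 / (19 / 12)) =-23688 / 19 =-1246.74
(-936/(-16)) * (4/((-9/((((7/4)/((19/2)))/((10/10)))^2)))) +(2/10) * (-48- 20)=-52281/3610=-14.48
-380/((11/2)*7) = -760/77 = -9.87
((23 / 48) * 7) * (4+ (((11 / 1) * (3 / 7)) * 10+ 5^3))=9453 / 16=590.81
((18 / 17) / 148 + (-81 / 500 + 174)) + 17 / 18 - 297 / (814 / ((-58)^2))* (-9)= 11221.44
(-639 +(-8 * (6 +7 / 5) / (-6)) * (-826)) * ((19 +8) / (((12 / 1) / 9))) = -3559491 / 20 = -177974.55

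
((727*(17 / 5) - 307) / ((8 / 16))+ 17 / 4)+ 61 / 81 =7022057 / 1620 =4334.60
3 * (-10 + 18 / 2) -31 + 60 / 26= -412 / 13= -31.69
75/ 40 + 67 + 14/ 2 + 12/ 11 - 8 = 6069/ 88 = 68.97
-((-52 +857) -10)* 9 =-7155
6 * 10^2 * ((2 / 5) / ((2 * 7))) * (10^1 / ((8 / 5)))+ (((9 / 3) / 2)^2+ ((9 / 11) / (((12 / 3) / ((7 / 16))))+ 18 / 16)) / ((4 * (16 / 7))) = 33911511 / 315392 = 107.52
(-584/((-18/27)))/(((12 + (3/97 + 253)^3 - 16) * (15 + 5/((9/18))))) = 66625129/30803118188525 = 0.00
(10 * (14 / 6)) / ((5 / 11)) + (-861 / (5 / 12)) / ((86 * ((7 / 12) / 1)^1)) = 6542 / 645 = 10.14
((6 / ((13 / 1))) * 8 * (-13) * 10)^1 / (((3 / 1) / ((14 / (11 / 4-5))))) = 8960 / 9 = 995.56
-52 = -52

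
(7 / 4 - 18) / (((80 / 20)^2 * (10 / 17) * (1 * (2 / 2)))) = -221 / 128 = -1.73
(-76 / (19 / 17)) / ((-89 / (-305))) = -20740 / 89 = -233.03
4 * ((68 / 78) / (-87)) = -136 / 3393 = -0.04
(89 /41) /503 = 89 /20623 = 0.00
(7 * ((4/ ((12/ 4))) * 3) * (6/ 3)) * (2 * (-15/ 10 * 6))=-1008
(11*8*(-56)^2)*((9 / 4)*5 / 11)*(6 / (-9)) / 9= -62720 / 3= -20906.67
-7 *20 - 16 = -156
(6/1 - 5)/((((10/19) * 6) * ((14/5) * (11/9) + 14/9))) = 57/896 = 0.06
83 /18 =4.61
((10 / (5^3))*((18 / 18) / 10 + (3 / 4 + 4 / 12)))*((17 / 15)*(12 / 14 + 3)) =3621 / 8750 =0.41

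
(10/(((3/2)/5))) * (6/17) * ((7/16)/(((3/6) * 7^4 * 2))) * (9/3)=75/11662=0.01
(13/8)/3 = 0.54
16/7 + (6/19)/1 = 346/133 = 2.60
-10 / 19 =-0.53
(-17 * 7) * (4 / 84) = -17 / 3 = -5.67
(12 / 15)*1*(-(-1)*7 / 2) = 14 / 5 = 2.80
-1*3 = -3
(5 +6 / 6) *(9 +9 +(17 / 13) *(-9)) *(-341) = -165726 / 13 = -12748.15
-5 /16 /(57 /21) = -35 /304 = -0.12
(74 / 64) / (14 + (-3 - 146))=-37 / 4320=-0.01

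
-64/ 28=-16/ 7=-2.29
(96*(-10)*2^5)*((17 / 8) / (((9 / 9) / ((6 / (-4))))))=97920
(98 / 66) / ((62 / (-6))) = -49 / 341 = -0.14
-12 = -12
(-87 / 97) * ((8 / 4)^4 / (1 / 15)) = -20880 / 97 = -215.26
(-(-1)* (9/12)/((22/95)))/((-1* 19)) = -15/88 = -0.17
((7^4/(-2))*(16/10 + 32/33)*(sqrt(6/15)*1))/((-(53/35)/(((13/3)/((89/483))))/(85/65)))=184003036*sqrt(10)/14685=39623.34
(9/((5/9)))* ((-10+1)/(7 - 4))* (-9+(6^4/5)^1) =-303993/25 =-12159.72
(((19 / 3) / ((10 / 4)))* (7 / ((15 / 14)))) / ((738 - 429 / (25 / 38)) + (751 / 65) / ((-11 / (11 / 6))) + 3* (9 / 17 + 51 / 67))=110282536 / 585465513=0.19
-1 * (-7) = 7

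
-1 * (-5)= 5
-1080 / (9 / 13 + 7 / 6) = -16848 / 29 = -580.97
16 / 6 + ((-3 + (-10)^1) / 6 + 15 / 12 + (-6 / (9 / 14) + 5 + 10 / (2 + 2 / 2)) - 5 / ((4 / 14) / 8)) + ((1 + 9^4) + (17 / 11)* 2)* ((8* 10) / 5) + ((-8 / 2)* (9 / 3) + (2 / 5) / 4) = 23075867 / 220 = 104890.30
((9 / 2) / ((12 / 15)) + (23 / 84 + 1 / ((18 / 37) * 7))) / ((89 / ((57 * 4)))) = 15.86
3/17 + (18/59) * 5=1707/1003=1.70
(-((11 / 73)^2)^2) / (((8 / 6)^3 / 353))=-139543371 / 1817487424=-0.08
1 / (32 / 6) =3 / 16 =0.19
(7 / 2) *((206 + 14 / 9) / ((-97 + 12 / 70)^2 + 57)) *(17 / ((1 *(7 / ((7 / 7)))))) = 9725275 / 51998157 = 0.19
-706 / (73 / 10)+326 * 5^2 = 587890 / 73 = 8053.29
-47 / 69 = -0.68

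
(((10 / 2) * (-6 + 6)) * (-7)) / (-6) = 0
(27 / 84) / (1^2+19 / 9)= 81 / 784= 0.10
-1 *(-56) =56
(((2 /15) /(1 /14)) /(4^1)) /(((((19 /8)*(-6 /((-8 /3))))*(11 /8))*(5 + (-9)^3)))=-448 /5106915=-0.00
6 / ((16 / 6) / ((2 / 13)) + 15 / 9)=6 / 19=0.32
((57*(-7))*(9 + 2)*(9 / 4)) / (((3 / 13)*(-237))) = 57057 / 316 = 180.56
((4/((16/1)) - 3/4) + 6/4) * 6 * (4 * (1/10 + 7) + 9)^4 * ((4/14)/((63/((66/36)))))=26902281142/275625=97604.65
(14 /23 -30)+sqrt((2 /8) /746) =-676 /23+sqrt(746) /1492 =-29.37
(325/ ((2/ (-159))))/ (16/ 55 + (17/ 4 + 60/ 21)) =-39789750/ 11393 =-3492.47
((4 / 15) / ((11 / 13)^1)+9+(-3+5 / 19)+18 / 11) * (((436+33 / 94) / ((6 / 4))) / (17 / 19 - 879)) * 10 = -1056310801 / 38815326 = -27.21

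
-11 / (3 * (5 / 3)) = -2.20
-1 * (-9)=9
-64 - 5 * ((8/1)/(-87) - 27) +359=37450/87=430.46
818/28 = 409/14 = 29.21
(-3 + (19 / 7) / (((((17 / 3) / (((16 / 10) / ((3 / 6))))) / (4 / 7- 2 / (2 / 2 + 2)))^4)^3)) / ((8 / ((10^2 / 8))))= -41344989262429618997169191034360581 / 8820264375984990059237926093750000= -4.69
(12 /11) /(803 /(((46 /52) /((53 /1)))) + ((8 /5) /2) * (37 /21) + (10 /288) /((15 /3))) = 1391040 /61348051127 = 0.00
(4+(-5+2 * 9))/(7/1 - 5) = 17/2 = 8.50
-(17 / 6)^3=-4913 / 216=-22.75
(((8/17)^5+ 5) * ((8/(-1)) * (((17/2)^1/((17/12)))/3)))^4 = 169565766763433644475478604578816/4064231406647572522401601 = 41721484.29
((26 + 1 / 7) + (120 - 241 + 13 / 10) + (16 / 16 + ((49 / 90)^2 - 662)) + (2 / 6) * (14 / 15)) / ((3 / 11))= -470238373 / 170100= -2764.48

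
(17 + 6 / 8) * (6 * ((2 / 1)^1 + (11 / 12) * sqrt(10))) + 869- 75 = 781 * sqrt(10) / 8 + 1007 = 1315.72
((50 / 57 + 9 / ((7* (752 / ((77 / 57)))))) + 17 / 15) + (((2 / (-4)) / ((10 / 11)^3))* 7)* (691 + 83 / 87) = -20022244709 / 6215280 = -3221.45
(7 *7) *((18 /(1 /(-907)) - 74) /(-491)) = 803600 /491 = 1636.66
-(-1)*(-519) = -519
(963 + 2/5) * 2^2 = 19268/5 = 3853.60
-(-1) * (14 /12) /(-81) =-7 /486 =-0.01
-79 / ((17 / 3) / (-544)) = 7584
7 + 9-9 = 7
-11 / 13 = -0.85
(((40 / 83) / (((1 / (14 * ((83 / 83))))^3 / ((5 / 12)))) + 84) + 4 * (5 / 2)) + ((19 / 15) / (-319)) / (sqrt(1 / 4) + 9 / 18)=85388331 / 132385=645.00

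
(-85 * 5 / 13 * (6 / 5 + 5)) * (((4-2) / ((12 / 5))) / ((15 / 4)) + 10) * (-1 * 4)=969680 / 117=8287.86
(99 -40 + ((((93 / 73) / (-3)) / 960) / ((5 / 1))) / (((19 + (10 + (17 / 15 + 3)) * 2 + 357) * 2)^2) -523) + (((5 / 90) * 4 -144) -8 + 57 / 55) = -209111964222862291 / 340162480373760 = -614.74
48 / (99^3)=16 / 323433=0.00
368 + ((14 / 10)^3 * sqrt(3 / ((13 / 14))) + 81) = 343 * sqrt(546) / 1625 + 449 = 453.93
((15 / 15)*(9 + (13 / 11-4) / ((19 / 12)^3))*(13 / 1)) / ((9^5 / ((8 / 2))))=0.01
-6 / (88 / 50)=-75 / 22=-3.41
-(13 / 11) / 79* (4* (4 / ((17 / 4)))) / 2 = -0.03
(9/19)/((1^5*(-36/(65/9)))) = -0.10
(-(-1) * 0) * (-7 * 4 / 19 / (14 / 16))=0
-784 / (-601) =784 / 601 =1.30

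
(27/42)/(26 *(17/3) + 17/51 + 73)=27/9268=0.00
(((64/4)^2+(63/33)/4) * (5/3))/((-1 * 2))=-56425/264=-213.73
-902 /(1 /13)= -11726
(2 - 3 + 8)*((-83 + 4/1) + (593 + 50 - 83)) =3367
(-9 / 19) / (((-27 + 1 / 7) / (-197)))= -12411 / 3572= -3.47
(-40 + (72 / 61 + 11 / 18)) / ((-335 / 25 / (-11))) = -2307415 / 73566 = -31.37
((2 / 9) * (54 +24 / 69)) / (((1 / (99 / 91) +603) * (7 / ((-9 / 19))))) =-61875 / 45722873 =-0.00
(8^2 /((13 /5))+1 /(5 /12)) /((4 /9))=3951 /65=60.78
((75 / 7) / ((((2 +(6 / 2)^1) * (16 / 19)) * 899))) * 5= 1425 / 100688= 0.01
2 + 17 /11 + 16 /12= 4.88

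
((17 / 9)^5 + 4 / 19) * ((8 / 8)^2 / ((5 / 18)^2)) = 108853916 / 346275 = 314.36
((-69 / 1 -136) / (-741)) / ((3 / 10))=2050 / 2223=0.92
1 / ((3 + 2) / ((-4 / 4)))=-1 / 5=-0.20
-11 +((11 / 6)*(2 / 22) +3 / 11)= -697 / 66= -10.56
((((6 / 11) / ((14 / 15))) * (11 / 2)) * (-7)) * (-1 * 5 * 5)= 1125 / 2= 562.50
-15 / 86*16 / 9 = -40 / 129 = -0.31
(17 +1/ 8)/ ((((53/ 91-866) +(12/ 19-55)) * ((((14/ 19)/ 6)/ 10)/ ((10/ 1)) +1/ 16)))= -0.29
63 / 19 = 3.32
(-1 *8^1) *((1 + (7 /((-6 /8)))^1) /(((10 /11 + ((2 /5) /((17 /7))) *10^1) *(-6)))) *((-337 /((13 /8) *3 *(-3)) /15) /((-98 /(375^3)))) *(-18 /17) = -579218750000 /152243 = -3804567.37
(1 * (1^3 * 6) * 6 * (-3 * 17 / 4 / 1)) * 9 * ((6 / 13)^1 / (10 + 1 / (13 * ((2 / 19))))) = -177.68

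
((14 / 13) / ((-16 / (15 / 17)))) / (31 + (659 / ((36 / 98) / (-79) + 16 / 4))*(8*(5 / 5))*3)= -811965 / 54545612888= -0.00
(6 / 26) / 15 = 1 / 65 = 0.02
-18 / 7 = -2.57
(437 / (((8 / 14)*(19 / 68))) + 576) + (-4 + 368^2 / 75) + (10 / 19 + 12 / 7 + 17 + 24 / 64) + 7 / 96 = 546293973 / 106400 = 5134.34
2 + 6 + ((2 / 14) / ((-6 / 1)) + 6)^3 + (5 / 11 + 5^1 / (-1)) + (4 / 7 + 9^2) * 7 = 642107833 / 814968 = 787.89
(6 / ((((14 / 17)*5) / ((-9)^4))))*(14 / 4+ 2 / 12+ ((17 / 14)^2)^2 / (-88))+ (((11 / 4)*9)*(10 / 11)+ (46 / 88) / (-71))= 58538164231583 / 1680162176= 34840.78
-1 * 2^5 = -32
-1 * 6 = -6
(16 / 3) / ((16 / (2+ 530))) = 532 / 3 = 177.33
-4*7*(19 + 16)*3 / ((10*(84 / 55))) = -385 / 2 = -192.50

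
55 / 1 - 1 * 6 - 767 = -718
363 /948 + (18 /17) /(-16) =3403 /10744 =0.32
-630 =-630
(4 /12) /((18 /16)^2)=64 /243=0.26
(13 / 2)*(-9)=-117 / 2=-58.50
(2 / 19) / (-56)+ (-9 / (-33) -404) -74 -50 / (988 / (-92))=-35989523 / 76076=-473.07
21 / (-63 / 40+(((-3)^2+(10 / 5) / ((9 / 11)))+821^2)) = 7560 / 242658313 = 0.00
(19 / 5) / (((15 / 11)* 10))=209 / 750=0.28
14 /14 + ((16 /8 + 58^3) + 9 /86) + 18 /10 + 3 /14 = 293651264 /1505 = 195117.12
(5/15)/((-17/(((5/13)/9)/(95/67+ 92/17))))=-335/2730429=-0.00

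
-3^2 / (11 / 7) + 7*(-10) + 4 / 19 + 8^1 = -14111 / 209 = -67.52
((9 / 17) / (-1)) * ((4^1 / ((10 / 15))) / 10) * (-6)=162 / 85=1.91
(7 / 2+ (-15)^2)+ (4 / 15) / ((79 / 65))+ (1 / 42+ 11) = 132578 / 553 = 239.74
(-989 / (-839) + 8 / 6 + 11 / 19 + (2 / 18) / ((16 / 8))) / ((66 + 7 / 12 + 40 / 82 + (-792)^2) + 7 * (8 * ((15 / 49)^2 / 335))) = 1701434415170 / 339209222259969741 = 0.00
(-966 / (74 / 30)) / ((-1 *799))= 14490 / 29563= 0.49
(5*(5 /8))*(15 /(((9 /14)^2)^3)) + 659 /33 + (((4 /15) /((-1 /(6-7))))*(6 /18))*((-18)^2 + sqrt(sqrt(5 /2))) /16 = 2^(3 /4)*5^(1 /4) /360 + 6682799008 /9743085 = 685.91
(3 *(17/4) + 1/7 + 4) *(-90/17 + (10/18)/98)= -37506535/419832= -89.34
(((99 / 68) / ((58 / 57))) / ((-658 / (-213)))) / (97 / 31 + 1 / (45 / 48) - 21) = -558910935 / 20278517728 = -0.03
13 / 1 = 13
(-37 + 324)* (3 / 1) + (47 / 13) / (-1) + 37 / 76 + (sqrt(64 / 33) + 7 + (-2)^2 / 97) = 8* sqrt(33) / 33 + 82889773 / 95836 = 866.31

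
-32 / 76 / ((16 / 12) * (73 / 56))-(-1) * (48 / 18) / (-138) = -75100 / 287109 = -0.26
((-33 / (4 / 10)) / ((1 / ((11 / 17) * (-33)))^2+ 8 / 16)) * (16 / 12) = -28989180 / 132347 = -219.04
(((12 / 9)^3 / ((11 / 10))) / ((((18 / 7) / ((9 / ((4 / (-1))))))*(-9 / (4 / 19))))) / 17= 0.00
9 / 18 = 1 / 2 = 0.50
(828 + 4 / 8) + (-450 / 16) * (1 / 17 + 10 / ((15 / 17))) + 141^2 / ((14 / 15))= 20762327 / 952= 21809.17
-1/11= -0.09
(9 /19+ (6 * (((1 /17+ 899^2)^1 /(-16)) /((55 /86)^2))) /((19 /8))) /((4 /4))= -27713613069 /88825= -312002.40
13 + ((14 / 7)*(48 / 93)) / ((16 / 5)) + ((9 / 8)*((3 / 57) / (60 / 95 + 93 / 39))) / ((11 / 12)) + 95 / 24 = 105493687 / 6097080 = 17.30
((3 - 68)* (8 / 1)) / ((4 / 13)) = -1690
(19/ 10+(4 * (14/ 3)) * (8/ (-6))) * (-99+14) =35173/ 18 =1954.06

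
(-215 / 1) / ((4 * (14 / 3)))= -645 / 56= -11.52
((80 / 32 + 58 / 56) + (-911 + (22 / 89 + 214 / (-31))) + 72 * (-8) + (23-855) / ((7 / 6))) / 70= -170206487 / 5407640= -31.48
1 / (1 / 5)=5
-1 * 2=-2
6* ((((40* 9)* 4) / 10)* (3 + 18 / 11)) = 4005.82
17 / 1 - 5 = 12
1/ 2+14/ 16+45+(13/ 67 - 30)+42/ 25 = 244537/ 13400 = 18.25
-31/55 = -0.56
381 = 381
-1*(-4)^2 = -16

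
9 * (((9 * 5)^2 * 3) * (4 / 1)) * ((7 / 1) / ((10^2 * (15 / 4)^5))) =64512 / 3125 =20.64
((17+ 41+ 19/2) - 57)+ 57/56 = 645/56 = 11.52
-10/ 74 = -5/ 37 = -0.14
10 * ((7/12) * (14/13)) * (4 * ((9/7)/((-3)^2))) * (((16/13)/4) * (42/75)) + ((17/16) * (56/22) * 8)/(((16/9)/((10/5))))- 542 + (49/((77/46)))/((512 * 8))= -29526991801/57108480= -517.03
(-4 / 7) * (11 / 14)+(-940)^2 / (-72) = -5412248 / 441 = -12272.67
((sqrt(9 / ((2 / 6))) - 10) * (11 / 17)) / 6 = -55 / 51+11 * sqrt(3) / 34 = -0.52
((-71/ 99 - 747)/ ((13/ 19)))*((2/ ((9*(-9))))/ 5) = 2812912/ 521235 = 5.40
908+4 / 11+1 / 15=908.43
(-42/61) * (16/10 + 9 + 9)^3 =-39530064/7625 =-5184.27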